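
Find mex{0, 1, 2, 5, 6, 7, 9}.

3

The values 0, 1, 2 are all present; 3 is the first non-negative integer missing from the set.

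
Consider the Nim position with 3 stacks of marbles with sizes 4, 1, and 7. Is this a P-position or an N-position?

Compute the nim-sum pairwise:
4 ⊕ 1 = 5
5 ⊕ 7 = 2
The nim-sum is 2 ≠ 0, so this is an N-position: the player to move can win.

N-position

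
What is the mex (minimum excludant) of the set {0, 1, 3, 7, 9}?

2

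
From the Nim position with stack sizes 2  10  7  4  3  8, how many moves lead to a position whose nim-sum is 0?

0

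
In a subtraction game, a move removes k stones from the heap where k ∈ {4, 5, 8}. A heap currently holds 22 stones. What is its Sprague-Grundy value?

Build the Grundy sequence with g(k) = mex{g(k−s) : s ∈ {4, 5, 8}, s ≤ k}:
k:     0  1  2  3  4  5  6  7  8  9 10 11 12 13 14 15 16 17 18 19 20 21 22
g(k):  0  0  0  0  1  1  1  1  2  2  2  2  0  0  0  0  1  1  1  1  2  2  2
So g(22) = 2.

2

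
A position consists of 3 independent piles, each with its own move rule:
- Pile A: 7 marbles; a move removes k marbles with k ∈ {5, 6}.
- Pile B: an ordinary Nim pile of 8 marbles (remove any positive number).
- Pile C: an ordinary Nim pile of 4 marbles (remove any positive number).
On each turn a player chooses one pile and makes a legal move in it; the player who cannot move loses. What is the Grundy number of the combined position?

13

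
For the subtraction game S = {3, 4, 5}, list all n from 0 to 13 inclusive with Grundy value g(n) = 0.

Build the Grundy sequence with g(k) = mex{g(k−s) : s ∈ {3, 4, 5}, s ≤ k}:
k:     0  1  2  3  4  5  6  7  8  9 10 11 12 13
g(k):  0  0  0  1  1  1  2  2  0  0  0  1  1  1
The P-positions (g = 0) in 0..13 are 0, 1, 2, 8, 9, 10.

0, 1, 2, 8, 9, 10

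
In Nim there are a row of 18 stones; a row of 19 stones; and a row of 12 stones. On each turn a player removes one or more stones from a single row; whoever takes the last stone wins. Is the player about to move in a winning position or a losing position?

Nim-sum: 18 ^ 19 ^ 12 = 13.
The nim-sum is 13 ≠ 0, so this is an N-position: the player to move can win.

Winning position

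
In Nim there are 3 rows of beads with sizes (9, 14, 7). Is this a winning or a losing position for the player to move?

Compute the nim-sum pairwise:
9 XOR 14 = 7
7 XOR 7 = 0
The nim-sum is 0, so this is a P-position: the player to move is in a losing position under optimal play.

Losing position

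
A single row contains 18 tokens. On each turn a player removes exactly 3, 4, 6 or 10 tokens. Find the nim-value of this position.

3

Build the Grundy sequence with g(k) = mex{g(k−s) : s ∈ {3, 4, 6, 10}, s ≤ k}:
k:     0  1  2  3  4  5  6  7  8  9 10 11 12 13 14 15 16 17 18
g(k):  0  0  0  1  1  1  2  2  2  0  3  3  1  4  0  2  0  1  3
So g(18) = 3.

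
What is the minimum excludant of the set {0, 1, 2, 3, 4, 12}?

The values 0, 1, 2, 3, 4 are all present; 5 is the first non-negative integer missing from the set.

5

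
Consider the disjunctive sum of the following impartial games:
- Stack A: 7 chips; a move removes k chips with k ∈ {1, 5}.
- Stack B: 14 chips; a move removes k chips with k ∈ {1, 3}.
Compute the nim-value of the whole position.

1

Build the Grundy sequence for stack A with g(k) = mex{g(k−s) : s ∈ {1, 5}, s ≤ k}:
k:     0  1  2  3  4  5  6  7
g(k):  0  1  0  1  0  1  0  1
So g(7) = 1.
For stack B, compute g(0), g(1), … with moves {1, 3}:
k:     0  1  2  3  4  5  6  7  8  9 10 11 12 13 14
g(k):  0  1  0  1  0  1  0  1  0  1  0  1  0  1  0
So g(14) = 0.
The value of a disjunctive sum is the nim-sum of the parts.
Combined value = 1 ⊕ 0 = 1.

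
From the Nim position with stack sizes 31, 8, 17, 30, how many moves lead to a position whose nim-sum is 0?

Write each in binary and XOR column by column:
  11111  (31)
  01000  (8)
  10001  (17)
  11110  (30)
  -----
  11000  (24)
The overall nim-sum is X = 24. A stack of size p has a winning move iff p XOR X < p (reduce it to p XOR X).
  31: 31 XOR 24 = 7 < 31 — winning move (to 7).
  8: 8 XOR 24 = 16 ≥ 8 — no move.
  17: 17 XOR 24 = 9 < 17 — winning move (to 9).
  30: 30 XOR 24 = 6 < 30 — winning move (to 6).
That gives 3 winning moves.

3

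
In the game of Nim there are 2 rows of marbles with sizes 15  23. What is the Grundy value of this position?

24

Compute the nim-sum pairwise:
15 ^ 23 = 24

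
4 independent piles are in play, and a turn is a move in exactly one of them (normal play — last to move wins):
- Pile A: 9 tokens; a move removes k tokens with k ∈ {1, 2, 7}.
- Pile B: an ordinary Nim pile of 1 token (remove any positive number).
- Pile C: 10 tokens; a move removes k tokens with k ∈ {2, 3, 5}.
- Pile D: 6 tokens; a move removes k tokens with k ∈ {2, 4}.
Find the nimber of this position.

0

For pile A, compute g(0), g(1), … with moves {1, 2, 7}:
g(0) = mex{} = 0
g(1) = mex{0} = 1
g(2) = mex{0,1} = 2
g(3) = mex{1,2} = 0
g(4) = mex{0,2} = 1
g(5) = mex{0,1} = 2
g(6) = mex{1,2} = 0
g(7) = mex{0,2} = 1
g(8) = mex{0,1} = 2
g(9) = mex{1,2} = 0
So g(9) = 0.
Pile B is a plain Nim pile of size 1, so its Grundy value is 1.
Grundy values for pile C (subtraction set {2, 3, 5}):
g(0) = mex{} = 0
g(1) = mex{} = 0
g(2) = mex{0} = 1
g(3) = mex{0} = 1
g(4) = mex{0,1} = 2
g(5) = mex{0,1} = 2
g(6) = mex{0,1,2} = 3
g(7) = mex{1,2} = 0
g(8) = mex{1,2,3} = 0
g(9) = mex{0,2,3} = 1
g(10) = mex{0,2} = 1
So g(10) = 1.
Grundy values for pile D (subtraction set {2, 4}):
k:     0  1  2  3  4  5  6
g(k):  0  0  1  1  2  2  0
So g(6) = 0.
By the Sprague-Grundy theorem, the Grundy value of a sum of independent games is the XOR of the component values.
Combined value = 0 ⊕ 1 ⊕ 1 ⊕ 0 = 0.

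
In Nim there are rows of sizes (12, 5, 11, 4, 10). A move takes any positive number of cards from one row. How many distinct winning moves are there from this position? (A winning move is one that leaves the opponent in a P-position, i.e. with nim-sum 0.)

Nim-sum: 12 ⊕ 5 ⊕ 11 ⊕ 4 ⊕ 10 = 12.
The overall nim-sum is X = 12. A row of size p has a winning move iff p XOR X < p (reduce it to p XOR X).
  12: 12 XOR 12 = 0 < 12 — winning move (to 0).
  5: 5 XOR 12 = 9 ≥ 5 — no move.
  11: 11 XOR 12 = 7 < 11 — winning move (to 7).
  4: 4 XOR 12 = 8 ≥ 4 — no move.
  10: 10 XOR 12 = 6 < 10 — winning move (to 6).
That gives 3 winning moves.

3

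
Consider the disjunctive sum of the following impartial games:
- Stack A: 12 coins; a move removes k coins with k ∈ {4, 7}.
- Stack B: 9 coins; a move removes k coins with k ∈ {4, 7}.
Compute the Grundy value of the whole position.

For stack A, compute g(0), g(1), … with moves {4, 7}:
g(0) = mex{} = 0
g(1) = mex{} = 0
g(2) = mex{} = 0
g(3) = mex{} = 0
g(4) = mex{0} = 1
g(5) = mex{0} = 1
g(6) = mex{0} = 1
g(7) = mex{0} = 1
g(8) = mex{0,1} = 2
g(9) = mex{0,1} = 2
g(10) = mex{0,1} = 2
g(11) = mex{1} = 0
g(12) = mex{1,2} = 0
So g(12) = 0.
Build the Grundy sequence for stack B with g(k) = mex{g(k−s) : s ∈ {4, 7}, s ≤ k}:
k:     0  1  2  3  4  5  6  7  8  9
g(k):  0  0  0  0  1  1  1  1  2  2
So g(9) = 2.
The value of a disjunctive sum is the nim-sum of the parts.
Combined value = 0 XOR 2 = 2.

2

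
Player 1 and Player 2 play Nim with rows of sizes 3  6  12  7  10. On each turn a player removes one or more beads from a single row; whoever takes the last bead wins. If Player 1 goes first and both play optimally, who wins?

Player 1 wins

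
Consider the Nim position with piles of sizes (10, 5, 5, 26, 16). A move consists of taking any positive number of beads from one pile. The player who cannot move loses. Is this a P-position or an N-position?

P-position

Write each in binary and XOR column by column:
  01010  (10)
  00101  (5)
  00101  (5)
  11010  (26)
  10000  (16)
  -----
  00000  (0)
The nim-sum is 0, so this is a P-position: the player to move is in a losing position under optimal play.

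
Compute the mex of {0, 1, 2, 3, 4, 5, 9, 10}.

The values 0, 1, 2, 3, 4, 5 are all present; 6 is the first non-negative integer missing from the set.

6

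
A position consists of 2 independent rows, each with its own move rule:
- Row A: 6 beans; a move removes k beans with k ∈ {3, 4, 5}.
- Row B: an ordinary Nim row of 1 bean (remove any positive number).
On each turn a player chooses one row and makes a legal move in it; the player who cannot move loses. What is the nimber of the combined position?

For row A, compute g(0), g(1), … with moves {3, 4, 5}:
g(0) = mex{} = 0
g(1) = mex{} = 0
g(2) = mex{} = 0
g(3) = mex{0} = 1
g(4) = mex{0} = 1
g(5) = mex{0} = 1
g(6) = mex{0,1} = 2
So g(6) = 2.
Row B is a plain Nim row of size 1, so its Grundy value is 1.
The value of a disjunctive sum is the nim-sum of the parts.
Combined value = 2 ⊕ 1 = 3.

3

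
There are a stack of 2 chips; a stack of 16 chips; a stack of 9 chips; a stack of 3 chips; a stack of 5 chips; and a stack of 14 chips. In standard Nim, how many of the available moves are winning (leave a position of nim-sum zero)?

1

Write each in binary and XOR column by column:
  00010  (2)
  10000  (16)
  01001  (9)
  00011  (3)
  00101  (5)
  01110  (14)
  -----
  10011  (19)
The overall nim-sum is X = 19. A stack of size p has a winning move iff p XOR X < p (reduce it to p XOR X).
  2: 2 XOR 19 = 17 ≥ 2 — no move.
  16: 16 XOR 19 = 3 < 16 — winning move (to 3).
  9: 9 XOR 19 = 26 ≥ 9 — no move.
  3: 3 XOR 19 = 16 ≥ 3 — no move.
  5: 5 XOR 19 = 22 ≥ 5 — no move.
  14: 14 XOR 19 = 29 ≥ 14 — no move.
That gives 1 winning move.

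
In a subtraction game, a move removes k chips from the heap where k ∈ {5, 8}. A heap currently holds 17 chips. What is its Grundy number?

0

Compute g(0), g(1), … for moves {5, 8}:
k:     0  1  2  3  4  5  6  7  8  9 10 11 12 13 14 15 16 17
g(k):  0  0  0  0  0  1  1  1  1  1  2  2  2  0  0  0  0  0
So g(17) = 0.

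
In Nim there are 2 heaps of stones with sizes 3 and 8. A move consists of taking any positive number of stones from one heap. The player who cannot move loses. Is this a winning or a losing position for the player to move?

Compute the nim-sum pairwise:
3 ⊕ 8 = 11
The nim-sum is 11 ≠ 0, so this is an N-position: the player to move can win.

Winning position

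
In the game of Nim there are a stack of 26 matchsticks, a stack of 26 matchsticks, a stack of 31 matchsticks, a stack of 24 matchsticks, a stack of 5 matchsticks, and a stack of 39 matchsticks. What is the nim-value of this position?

Compute the nim-sum pairwise:
26 ^ 26 = 0
0 ^ 31 = 31
31 ^ 24 = 7
7 ^ 5 = 2
2 ^ 39 = 37

37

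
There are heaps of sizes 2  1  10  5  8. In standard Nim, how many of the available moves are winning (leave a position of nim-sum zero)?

1

Nim-sum: 2 XOR 1 XOR 10 XOR 5 XOR 8 = 4.
The overall nim-sum is X = 4. A heap of size p has a winning move iff p XOR X < p (reduce it to p XOR X).
  2: 2 XOR 4 = 6 ≥ 2 — no move.
  1: 1 XOR 4 = 5 ≥ 1 — no move.
  10: 10 XOR 4 = 14 ≥ 10 — no move.
  5: 5 XOR 4 = 1 < 5 — winning move (to 1).
  8: 8 XOR 4 = 12 ≥ 8 — no move.
That gives 1 winning move.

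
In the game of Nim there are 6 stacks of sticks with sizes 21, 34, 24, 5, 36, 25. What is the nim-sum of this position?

Bitwise XOR of the heap sizes:
  010101  (21)
  100010  (34)
  011000  (24)
  000101  (5)
  100100  (36)
  011001  (25)
  ------
  010111  (23)

23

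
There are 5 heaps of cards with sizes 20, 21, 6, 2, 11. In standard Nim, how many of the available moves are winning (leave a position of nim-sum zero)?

1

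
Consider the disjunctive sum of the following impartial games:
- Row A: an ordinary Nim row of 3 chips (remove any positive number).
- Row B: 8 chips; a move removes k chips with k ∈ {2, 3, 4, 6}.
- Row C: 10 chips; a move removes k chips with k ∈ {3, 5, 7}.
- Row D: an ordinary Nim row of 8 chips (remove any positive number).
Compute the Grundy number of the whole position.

Row A is a plain Nim row of size 3, so its Grundy value is 3.
Grundy values for row B (subtraction set {2, 3, 4, 6}):
g(0) = mex{} = 0
g(1) = mex{} = 0
g(2) = mex{0} = 1
g(3) = mex{0} = 1
g(4) = mex{0,1} = 2
g(5) = mex{0,1} = 2
g(6) = mex{0,1,2} = 3
g(7) = mex{0,1,2} = 3
g(8) = mex{1,2,3} = 0
So g(8) = 0.
For row C, compute g(0), g(1), … with moves {3, 5, 7}:
g(0) = mex{} = 0
g(1) = mex{} = 0
g(2) = mex{} = 0
g(3) = mex{0} = 1
g(4) = mex{0} = 1
g(5) = mex{0} = 1
g(6) = mex{0,1} = 2
g(7) = mex{0,1} = 2
g(8) = mex{0,1} = 2
g(9) = mex{0,1,2} = 3
g(10) = mex{1,2} = 0
So g(10) = 0.
Row D is a plain Nim row of size 8, so its Grundy value is 8.
The value of a disjunctive sum is the nim-sum of the parts.
Combined value = 3 ⊕ 0 ⊕ 0 ⊕ 8 = 11.

11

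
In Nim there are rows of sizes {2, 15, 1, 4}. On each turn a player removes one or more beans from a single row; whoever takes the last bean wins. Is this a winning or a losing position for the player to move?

Winning position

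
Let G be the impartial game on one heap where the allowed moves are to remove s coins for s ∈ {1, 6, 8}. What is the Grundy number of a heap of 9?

Build the Grundy sequence with g(k) = mex{g(k−s) : s ∈ {1, 6, 8}, s ≤ k}:
g(0) = mex{} = 0
g(1) = mex{0} = 1
g(2) = mex{1} = 0
g(3) = mex{0} = 1
g(4) = mex{1} = 0
g(5) = mex{0} = 1
g(6) = mex{0,1} = 2
g(7) = mex{1,2} = 0
g(8) = mex{0} = 1
g(9) = mex{1} = 0
So g(9) = 0.

0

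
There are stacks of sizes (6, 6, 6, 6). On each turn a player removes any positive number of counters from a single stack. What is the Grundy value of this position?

0

Bitwise XOR of the heap sizes:
  110  (6)
  110  (6)
  110  (6)
  110  (6)
  ---
  000  (0)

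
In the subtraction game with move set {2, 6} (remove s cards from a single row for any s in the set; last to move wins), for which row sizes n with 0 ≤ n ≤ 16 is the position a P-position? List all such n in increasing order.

0, 1, 4, 5, 8, 9, 12, 13, 16

Grundy values for subtraction set {2, 6}:
k:     0  1  2  3  4  5  6  7  8  9 10 11 12 13 14 15 16
g(k):  0  0  1  1  0  0  1  1  0  0  1  1  0  0  1  1  0
The P-positions (g = 0) in 0..16 are 0, 1, 4, 5, 8, 9, 12, 13, 16.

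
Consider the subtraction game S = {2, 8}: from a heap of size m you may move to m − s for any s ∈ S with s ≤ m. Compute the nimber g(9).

Build the Grundy sequence with g(k) = mex{g(k−s) : s ∈ {2, 8}, s ≤ k}:
k:     0  1  2  3  4  5  6  7  8  9
g(k):  0  0  1  1  0  0  1  1  2  2
So g(9) = 2.

2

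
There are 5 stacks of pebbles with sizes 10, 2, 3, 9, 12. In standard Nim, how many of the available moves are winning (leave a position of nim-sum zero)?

Nim-sum: 10 ⊕ 2 ⊕ 3 ⊕ 9 ⊕ 12 = 14.
The overall nim-sum is X = 14. A stack of size p has a winning move iff p XOR X < p (reduce it to p XOR X).
  10: 10 XOR 14 = 4 < 10 — winning move (to 4).
  2: 2 XOR 14 = 12 ≥ 2 — no move.
  3: 3 XOR 14 = 13 ≥ 3 — no move.
  9: 9 XOR 14 = 7 < 9 — winning move (to 7).
  12: 12 XOR 14 = 2 < 12 — winning move (to 2).
That gives 3 winning moves.

3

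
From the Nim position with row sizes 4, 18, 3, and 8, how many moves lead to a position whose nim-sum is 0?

1

In binary:
  00100  (4)
  10010  (18)
  00011  (3)
  01000  (8)
  -----
  11101  (29)
The overall nim-sum is X = 29. A row of size p has a winning move iff p XOR X < p (reduce it to p XOR X).
  4: 4 XOR 29 = 25 ≥ 4 — no move.
  18: 18 XOR 29 = 15 < 18 — winning move (to 15).
  3: 3 XOR 29 = 30 ≥ 3 — no move.
  8: 8 XOR 29 = 21 ≥ 8 — no move.
That gives 1 winning move.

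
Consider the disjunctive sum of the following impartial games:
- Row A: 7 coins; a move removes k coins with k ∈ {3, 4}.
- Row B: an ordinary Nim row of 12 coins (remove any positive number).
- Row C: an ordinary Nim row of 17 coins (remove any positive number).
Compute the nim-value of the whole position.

29

Grundy values for row A (subtraction set {3, 4}):
k:     0  1  2  3  4  5  6  7
g(k):  0  0  0  1  1  1  2  0
So g(7) = 0.
Row B is a plain Nim row of size 12, so its Grundy value is 12.
Row C is a plain Nim row of size 17, so its Grundy value is 17.
By the Sprague-Grundy theorem, the Grundy value of a sum of independent games is the XOR of the component values.
Combined value = 0 XOR 12 XOR 17 = 29.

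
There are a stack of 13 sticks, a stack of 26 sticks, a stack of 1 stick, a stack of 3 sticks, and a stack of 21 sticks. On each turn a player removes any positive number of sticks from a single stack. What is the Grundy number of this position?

0

Compute the nim-sum pairwise:
13 XOR 26 = 23
23 XOR 1 = 22
22 XOR 3 = 21
21 XOR 21 = 0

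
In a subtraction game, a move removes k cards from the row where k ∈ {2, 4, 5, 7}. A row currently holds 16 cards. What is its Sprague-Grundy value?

3

Grundy values for subtraction set {2, 4, 5, 7}:
k:     0  1  2  3  4  5  6  7  8  9 10 11 12 13 14 15 16
g(k):  0  0  1  1  2  2  3  3  4  0  0  1  1  2  2  3  3
So g(16) = 3.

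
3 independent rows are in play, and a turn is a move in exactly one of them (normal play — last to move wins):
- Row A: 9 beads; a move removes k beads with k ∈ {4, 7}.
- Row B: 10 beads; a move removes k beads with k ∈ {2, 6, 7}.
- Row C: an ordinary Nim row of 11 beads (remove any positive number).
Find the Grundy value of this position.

Grundy values for row A (subtraction set {4, 7}):
k:     0  1  2  3  4  5  6  7  8  9
g(k):  0  0  0  0  1  1  1  1  2  2
So g(9) = 2.
Grundy values for row B (subtraction set {2, 6, 7}):
g(0) = mex{} = 0
g(1) = mex{} = 0
g(2) = mex{0} = 1
g(3) = mex{0} = 1
g(4) = mex{1} = 0
g(5) = mex{1} = 0
g(6) = mex{0} = 1
g(7) = mex{0} = 1
g(8) = mex{0,1} = 2
g(9) = mex{1} = 0
g(10) = mex{0,1,2} = 3
So g(10) = 3.
Row C is a plain Nim row of size 11, so its Grundy value is 11.
The value of a disjunctive sum is the nim-sum of the parts.
Combined value = 2 XOR 3 XOR 11 = 10.

10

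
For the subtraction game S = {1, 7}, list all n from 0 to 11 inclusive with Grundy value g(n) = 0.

0, 2, 4, 6, 8, 10

Build the Grundy sequence with g(k) = mex{g(k−s) : s ∈ {1, 7}, s ≤ k}:
g(0) = mex{} = 0
g(1) = mex{0} = 1
g(2) = mex{1} = 0
g(3) = mex{0} = 1
g(4) = mex{1} = 0
g(5) = mex{0} = 1
g(6) = mex{1} = 0
g(7) = mex{0} = 1
g(8) = mex{1} = 0
g(9) = mex{0} = 1
g(10) = mex{1} = 0
g(11) = mex{0} = 1
The P-positions (g = 0) in 0..11 are 0, 2, 4, 6, 8, 10.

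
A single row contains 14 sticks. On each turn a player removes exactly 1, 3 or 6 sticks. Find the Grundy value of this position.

1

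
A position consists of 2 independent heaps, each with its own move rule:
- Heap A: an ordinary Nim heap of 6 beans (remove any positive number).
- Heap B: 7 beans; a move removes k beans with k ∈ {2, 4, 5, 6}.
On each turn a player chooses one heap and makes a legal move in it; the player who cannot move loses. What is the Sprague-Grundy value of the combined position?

Heap A is a plain Nim heap of size 6, so its Grundy value is 6.
Grundy values for heap B (subtraction set {2, 4, 5, 6}):
g(0) = mex{} = 0
g(1) = mex{} = 0
g(2) = mex{0} = 1
g(3) = mex{0} = 1
g(4) = mex{0,1} = 2
g(5) = mex{0,1} = 2
g(6) = mex{0,1,2} = 3
g(7) = mex{0,1,2} = 3
So g(7) = 3.
By the Sprague-Grundy theorem, the Grundy value of a sum of independent games is the XOR of the component values.
Combined value = 6 ⊕ 3 = 5.

5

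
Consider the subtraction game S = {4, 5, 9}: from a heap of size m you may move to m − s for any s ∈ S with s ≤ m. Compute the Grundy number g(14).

0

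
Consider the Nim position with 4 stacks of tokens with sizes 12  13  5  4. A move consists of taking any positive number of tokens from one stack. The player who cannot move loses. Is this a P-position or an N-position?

Compute the nim-sum pairwise:
12 ^ 13 = 1
1 ^ 5 = 4
4 ^ 4 = 0
The nim-sum is 0, so this is a P-position: the player to move is in a losing position under optimal play.

P-position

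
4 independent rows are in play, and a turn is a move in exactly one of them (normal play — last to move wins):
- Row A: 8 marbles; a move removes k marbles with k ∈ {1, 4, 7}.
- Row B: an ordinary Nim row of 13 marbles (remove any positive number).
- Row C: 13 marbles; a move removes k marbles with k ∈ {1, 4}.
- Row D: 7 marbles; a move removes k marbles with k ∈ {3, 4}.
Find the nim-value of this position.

12

Grundy values for row A (subtraction set {1, 4, 7}):
g(0) = mex{} = 0
g(1) = mex{0} = 1
g(2) = mex{1} = 0
g(3) = mex{0} = 1
g(4) = mex{0,1} = 2
g(5) = mex{1,2} = 0
g(6) = mex{0} = 1
g(7) = mex{0,1} = 2
g(8) = mex{1,2} = 0
So g(8) = 0.
Row B is a plain Nim row of size 13, so its Grundy value is 13.
For row C, compute g(0), g(1), … with moves {1, 4}:
k:     0  1  2  3  4  5  6  7  8  9 10 11 12 13
g(k):  0  1  0  1  2  0  1  0  1  2  0  1  0  1
So g(13) = 1.
Grundy values for row D (subtraction set {3, 4}):
g(0) = mex{} = 0
g(1) = mex{} = 0
g(2) = mex{} = 0
g(3) = mex{0} = 1
g(4) = mex{0} = 1
g(5) = mex{0} = 1
g(6) = mex{0,1} = 2
g(7) = mex{1} = 0
So g(7) = 0.
The value of a disjunctive sum is the nim-sum of the parts.
Combined value = 0 ⊕ 13 ⊕ 1 ⊕ 0 = 12.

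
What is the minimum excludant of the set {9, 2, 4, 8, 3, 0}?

1

0 is in the set but 1 is not, so the mex is 1.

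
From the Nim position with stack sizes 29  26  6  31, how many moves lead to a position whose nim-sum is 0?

3

Compute the nim-sum pairwise:
29 XOR 26 = 7
7 XOR 6 = 1
1 XOR 31 = 30
The overall nim-sum is X = 30. A stack of size p has a winning move iff p XOR X < p (reduce it to p XOR X).
  29: 29 XOR 30 = 3 < 29 — winning move (to 3).
  26: 26 XOR 30 = 4 < 26 — winning move (to 4).
  6: 6 XOR 30 = 24 ≥ 6 — no move.
  31: 31 XOR 30 = 1 < 31 — winning move (to 1).
That gives 3 winning moves.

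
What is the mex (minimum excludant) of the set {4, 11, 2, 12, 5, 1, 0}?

3

The values 0, 1, 2 are all present; 3 is the first non-negative integer missing from the set.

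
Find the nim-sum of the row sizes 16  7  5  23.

Write each in binary and XOR column by column:
  10000  (16)
  00111  (7)
  00101  (5)
  10111  (23)
  -----
  00101  (5)

5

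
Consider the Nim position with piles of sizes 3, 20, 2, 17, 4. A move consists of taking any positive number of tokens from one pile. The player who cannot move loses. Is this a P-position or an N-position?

Compute the nim-sum pairwise:
3 ⊕ 20 = 23
23 ⊕ 2 = 21
21 ⊕ 17 = 4
4 ⊕ 4 = 0
The nim-sum is 0, so this is a P-position: the player to move is in a losing position under optimal play.

P-position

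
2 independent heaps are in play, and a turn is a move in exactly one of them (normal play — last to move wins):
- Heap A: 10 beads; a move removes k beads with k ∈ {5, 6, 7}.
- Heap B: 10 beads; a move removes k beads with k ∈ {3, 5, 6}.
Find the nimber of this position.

Grundy values for heap A (subtraction set {5, 6, 7}):
k:     0  1  2  3  4  5  6  7  8  9 10
g(k):  0  0  0  0  0  1  1  1  1  1  2
So g(10) = 2.
Grundy values for heap B (subtraction set {3, 5, 6}):
k:     0  1  2  3  4  5  6  7  8  9 10
g(k):  0  0  0  1  1  1  2  2  2  0  0
So g(10) = 0.
The value of a disjunctive sum is the nim-sum of the parts.
Combined value = 2 ⊕ 0 = 2.

2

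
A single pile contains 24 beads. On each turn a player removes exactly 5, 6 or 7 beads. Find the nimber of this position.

0

Grundy values for subtraction set {5, 6, 7}:
k:     0  1  2  3  4  5  6  7  8  9 10 11 12 13 14 15 16 17 18 19 20 21 22 23 24
g(k):  0  0  0  0  0  1  1  1  1  1  2  2  0  0  0  0  0  1  1  1  1  1  2  2  0
So g(24) = 0.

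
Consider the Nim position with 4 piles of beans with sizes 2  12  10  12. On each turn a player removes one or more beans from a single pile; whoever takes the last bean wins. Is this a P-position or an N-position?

N-position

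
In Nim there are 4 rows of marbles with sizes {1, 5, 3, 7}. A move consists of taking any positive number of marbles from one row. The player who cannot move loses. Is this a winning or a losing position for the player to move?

Losing position

Write each in binary and XOR column by column:
  001  (1)
  101  (5)
  011  (3)
  111  (7)
  ---
  000  (0)
The nim-sum is 0, so this is a P-position: the player to move is in a losing position under optimal play.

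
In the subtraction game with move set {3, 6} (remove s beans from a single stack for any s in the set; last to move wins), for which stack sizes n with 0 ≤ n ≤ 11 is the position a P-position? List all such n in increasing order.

0, 1, 2, 9, 10, 11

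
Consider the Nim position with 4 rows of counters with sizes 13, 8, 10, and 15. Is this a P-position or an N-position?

P-position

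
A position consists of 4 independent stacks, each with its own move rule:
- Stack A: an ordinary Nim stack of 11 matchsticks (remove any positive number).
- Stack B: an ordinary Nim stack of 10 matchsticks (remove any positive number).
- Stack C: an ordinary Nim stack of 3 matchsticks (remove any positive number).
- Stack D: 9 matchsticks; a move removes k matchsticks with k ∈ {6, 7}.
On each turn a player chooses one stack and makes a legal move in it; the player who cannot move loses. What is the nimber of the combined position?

3

Stack A is a plain Nim stack of size 11, so its Grundy value is 11.
Stack B is a plain Nim stack of size 10, so its Grundy value is 10.
Stack C is a plain Nim stack of size 3, so its Grundy value is 3.
Build the Grundy sequence for stack D with g(k) = mex{g(k−s) : s ∈ {6, 7}, s ≤ k}:
k:     0  1  2  3  4  5  6  7  8  9
g(k):  0  0  0  0  0  0  1  1  1  1
So g(9) = 1.
The value of a disjunctive sum is the nim-sum of the parts.
Combined value = 11 ⊕ 10 ⊕ 3 ⊕ 1 = 3.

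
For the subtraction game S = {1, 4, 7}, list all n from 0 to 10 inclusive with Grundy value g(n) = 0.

Grundy values for subtraction set {1, 4, 7}:
g(0) = mex{} = 0
g(1) = mex{0} = 1
g(2) = mex{1} = 0
g(3) = mex{0} = 1
g(4) = mex{0,1} = 2
g(5) = mex{1,2} = 0
g(6) = mex{0} = 1
g(7) = mex{0,1} = 2
g(8) = mex{1,2} = 0
g(9) = mex{0} = 1
g(10) = mex{1} = 0
The P-positions (g = 0) in 0..10 are 0, 2, 5, 8, 10.

0, 2, 5, 8, 10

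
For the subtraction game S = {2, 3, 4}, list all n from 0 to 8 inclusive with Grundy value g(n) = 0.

0, 1, 6, 7

Build the Grundy sequence with g(k) = mex{g(k−s) : s ∈ {2, 3, 4}, s ≤ k}:
g(0) = mex{} = 0
g(1) = mex{} = 0
g(2) = mex{0} = 1
g(3) = mex{0} = 1
g(4) = mex{0,1} = 2
g(5) = mex{0,1} = 2
g(6) = mex{1,2} = 0
g(7) = mex{1,2} = 0
g(8) = mex{0,2} = 1
The P-positions (g = 0) in 0..8 are 0, 1, 6, 7.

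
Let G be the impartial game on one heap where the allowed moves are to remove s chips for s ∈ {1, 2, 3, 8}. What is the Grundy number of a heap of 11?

2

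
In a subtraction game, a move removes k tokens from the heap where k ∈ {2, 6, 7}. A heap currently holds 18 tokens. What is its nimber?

Grundy values for subtraction set {2, 6, 7}:
k:     0  1  2  3  4  5  6  7  8  9 10 11 12 13 14 15 16 17 18
g(k):  0  0  1  1  0  0  1  1  2  0  3  1  2  0  0  1  1  0  0
So g(18) = 0.

0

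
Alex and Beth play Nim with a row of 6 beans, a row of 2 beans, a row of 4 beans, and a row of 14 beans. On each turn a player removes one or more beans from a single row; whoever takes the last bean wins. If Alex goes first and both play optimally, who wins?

Write each in binary and XOR column by column:
  0110  (6)
  0010  (2)
  0100  (4)
  1110  (14)
  ----
  1110  (14)
The nim-sum is 14 ≠ 0, so this is an N-position: the player to move can win; Alex has a winning move.

Alex wins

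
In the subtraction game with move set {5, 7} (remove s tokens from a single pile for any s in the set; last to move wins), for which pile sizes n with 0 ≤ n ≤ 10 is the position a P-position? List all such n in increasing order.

0, 1, 2, 3, 4

Build the Grundy sequence with g(k) = mex{g(k−s) : s ∈ {5, 7}, s ≤ k}:
k:     0  1  2  3  4  5  6  7  8  9 10
g(k):  0  0  0  0  0  1  1  1  1  1  2
The P-positions (g = 0) in 0..10 are 0, 1, 2, 3, 4.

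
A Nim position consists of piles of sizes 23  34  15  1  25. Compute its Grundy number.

34

Nim-sum: 23 ⊕ 34 ⊕ 15 ⊕ 1 ⊕ 25 = 34.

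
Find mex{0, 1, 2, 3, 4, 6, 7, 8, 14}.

The values 0, 1, 2, 3, 4 are all present; 5 is the first non-negative integer missing from the set.

5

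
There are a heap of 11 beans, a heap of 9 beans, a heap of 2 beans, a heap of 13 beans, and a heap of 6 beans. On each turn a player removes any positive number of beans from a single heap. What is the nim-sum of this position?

11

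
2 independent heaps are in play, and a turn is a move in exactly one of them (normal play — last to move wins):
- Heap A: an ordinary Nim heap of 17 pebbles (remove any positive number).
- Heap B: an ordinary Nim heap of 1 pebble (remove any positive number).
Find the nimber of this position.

Heap A is a plain Nim heap of size 17, so its Grundy value is 17.
Heap B is a plain Nim heap of size 1, so its Grundy value is 1.
The value of a disjunctive sum is the nim-sum of the parts.
Combined value = 17 ⊕ 1 = 16.

16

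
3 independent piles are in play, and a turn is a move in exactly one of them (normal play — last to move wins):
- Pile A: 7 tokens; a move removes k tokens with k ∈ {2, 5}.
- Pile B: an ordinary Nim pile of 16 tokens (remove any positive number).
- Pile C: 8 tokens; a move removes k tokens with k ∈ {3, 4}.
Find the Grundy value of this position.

16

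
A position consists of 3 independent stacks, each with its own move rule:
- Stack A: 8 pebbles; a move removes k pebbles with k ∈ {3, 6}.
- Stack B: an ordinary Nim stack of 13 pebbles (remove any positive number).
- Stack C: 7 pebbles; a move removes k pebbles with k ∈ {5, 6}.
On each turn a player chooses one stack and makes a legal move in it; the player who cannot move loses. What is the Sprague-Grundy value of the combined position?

Grundy values for stack A (subtraction set {3, 6}):
k:     0  1  2  3  4  5  6  7  8
g(k):  0  0  0  1  1  1  2  2  2
So g(8) = 2.
Stack B is a plain Nim stack of size 13, so its Grundy value is 13.
For stack C, compute g(0), g(1), … with moves {5, 6}:
k:     0  1  2  3  4  5  6  7
g(k):  0  0  0  0  0  1  1  1
So g(7) = 1.
The value of a disjunctive sum is the nim-sum of the parts.
Combined value = 2 ⊕ 13 ⊕ 1 = 14.

14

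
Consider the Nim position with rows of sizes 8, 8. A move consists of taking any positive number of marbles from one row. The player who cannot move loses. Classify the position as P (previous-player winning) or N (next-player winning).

P-position

Compute the nim-sum pairwise:
8 XOR 8 = 0
The nim-sum is 0, so this is a P-position: the player to move is in a losing position under optimal play.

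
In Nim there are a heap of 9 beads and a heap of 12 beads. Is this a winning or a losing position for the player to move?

Winning position

In binary:
  1001  (9)
  1100  (12)
  ----
  0101  (5)
The nim-sum is 5 ≠ 0, so this is an N-position: the player to move can win.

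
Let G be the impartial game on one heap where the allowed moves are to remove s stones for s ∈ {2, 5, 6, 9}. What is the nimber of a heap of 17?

Compute g(0), g(1), … for moves {2, 5, 6, 9}:
k:     0  1  2  3  4  5  6  7  8  9 10 11 12 13 14 15 16 17
g(k):  0  0  1  1  0  2  1  3  0  2  1  0  0  1  1  0  2  1
So g(17) = 1.

1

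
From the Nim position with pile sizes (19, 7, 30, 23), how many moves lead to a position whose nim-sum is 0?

3

Nim-sum: 19 ⊕ 7 ⊕ 30 ⊕ 23 = 29.
The overall nim-sum is X = 29. A pile of size p has a winning move iff p XOR X < p (reduce it to p XOR X).
  19: 19 XOR 29 = 14 < 19 — winning move (to 14).
  7: 7 XOR 29 = 26 ≥ 7 — no move.
  30: 30 XOR 29 = 3 < 30 — winning move (to 3).
  23: 23 XOR 29 = 10 < 23 — winning move (to 10).
That gives 3 winning moves.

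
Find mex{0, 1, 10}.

The values 0, 1 are all present; 2 is the first non-negative integer missing from the set.

2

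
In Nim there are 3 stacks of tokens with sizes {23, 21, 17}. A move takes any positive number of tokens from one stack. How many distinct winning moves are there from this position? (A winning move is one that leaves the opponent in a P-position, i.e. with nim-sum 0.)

Nim-sum: 23 XOR 21 XOR 17 = 19.
The overall nim-sum is X = 19. A stack of size p has a winning move iff p XOR X < p (reduce it to p XOR X).
  23: 23 XOR 19 = 4 < 23 — winning move (to 4).
  21: 21 XOR 19 = 6 < 21 — winning move (to 6).
  17: 17 XOR 19 = 2 < 17 — winning move (to 2).
That gives 3 winning moves.

3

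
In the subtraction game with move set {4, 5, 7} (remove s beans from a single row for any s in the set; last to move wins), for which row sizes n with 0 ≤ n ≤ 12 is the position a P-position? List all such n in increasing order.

0, 1, 2, 3, 11, 12

Build the Grundy sequence with g(k) = mex{g(k−s) : s ∈ {4, 5, 7}, s ≤ k}:
g(0) = mex{} = 0
g(1) = mex{} = 0
g(2) = mex{} = 0
g(3) = mex{} = 0
g(4) = mex{0} = 1
g(5) = mex{0} = 1
g(6) = mex{0} = 1
g(7) = mex{0} = 1
g(8) = mex{0,1} = 2
g(9) = mex{0,1} = 2
g(10) = mex{0,1} = 2
g(11) = mex{1} = 0
g(12) = mex{1,2} = 0
The P-positions (g = 0) in 0..12 are 0, 1, 2, 3, 11, 12.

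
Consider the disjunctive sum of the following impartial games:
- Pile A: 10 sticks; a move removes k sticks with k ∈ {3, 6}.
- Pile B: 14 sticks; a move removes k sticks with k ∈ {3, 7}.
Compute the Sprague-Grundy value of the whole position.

Build the Grundy sequence for pile A with g(k) = mex{g(k−s) : s ∈ {3, 6}, s ≤ k}:
g(0) = mex{} = 0
g(1) = mex{} = 0
g(2) = mex{} = 0
g(3) = mex{0} = 1
g(4) = mex{0} = 1
g(5) = mex{0} = 1
g(6) = mex{0,1} = 2
g(7) = mex{0,1} = 2
g(8) = mex{0,1} = 2
g(9) = mex{1,2} = 0
g(10) = mex{1,2} = 0
So g(10) = 0.
Grundy values for pile B (subtraction set {3, 7}):
k:     0  1  2  3  4  5  6  7  8  9 10 11 12 13 14
g(k):  0  0  0  1  1  1  0  2  2  1  0  0  0  1  1
So g(14) = 1.
The value of a disjunctive sum is the nim-sum of the parts.
Combined value = 0 XOR 1 = 1.

1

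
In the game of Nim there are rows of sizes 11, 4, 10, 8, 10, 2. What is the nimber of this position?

Nim-sum: 11 XOR 4 XOR 10 XOR 8 XOR 10 XOR 2 = 5.

5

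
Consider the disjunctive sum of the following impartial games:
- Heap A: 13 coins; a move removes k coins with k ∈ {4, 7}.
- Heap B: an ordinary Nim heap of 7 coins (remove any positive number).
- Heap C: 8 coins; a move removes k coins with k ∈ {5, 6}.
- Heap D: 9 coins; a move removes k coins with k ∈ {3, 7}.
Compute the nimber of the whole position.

7

Grundy values for heap A (subtraction set {4, 7}):
k:     0  1  2  3  4  5  6  7  8  9 10 11 12 13
g(k):  0  0  0  0  1  1  1  1  2  2  2  0  0  0
So g(13) = 0.
Heap B is a plain Nim heap of size 7, so its Grundy value is 7.
For heap C, compute g(0), g(1), … with moves {5, 6}:
g(0) = mex{} = 0
g(1) = mex{} = 0
g(2) = mex{} = 0
g(3) = mex{} = 0
g(4) = mex{} = 0
g(5) = mex{0} = 1
g(6) = mex{0} = 1
g(7) = mex{0} = 1
g(8) = mex{0} = 1
So g(8) = 1.
Build the Grundy sequence for heap D with g(k) = mex{g(k−s) : s ∈ {3, 7}, s ≤ k}:
g(0) = mex{} = 0
g(1) = mex{} = 0
g(2) = mex{} = 0
g(3) = mex{0} = 1
g(4) = mex{0} = 1
g(5) = mex{0} = 1
g(6) = mex{1} = 0
g(7) = mex{0,1} = 2
g(8) = mex{0,1} = 2
g(9) = mex{0} = 1
So g(9) = 1.
The value of a disjunctive sum is the nim-sum of the parts.
Combined value = 0 XOR 7 XOR 1 XOR 1 = 7.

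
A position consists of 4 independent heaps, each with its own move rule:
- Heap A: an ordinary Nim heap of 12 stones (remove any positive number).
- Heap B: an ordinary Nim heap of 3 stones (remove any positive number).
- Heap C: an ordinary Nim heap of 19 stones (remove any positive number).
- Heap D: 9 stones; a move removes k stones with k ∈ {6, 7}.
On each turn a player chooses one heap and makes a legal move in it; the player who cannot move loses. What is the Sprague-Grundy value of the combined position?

Heap A is a plain Nim heap of size 12, so its Grundy value is 12.
Heap B is a plain Nim heap of size 3, so its Grundy value is 3.
Heap C is a plain Nim heap of size 19, so its Grundy value is 19.
For heap D, compute g(0), g(1), … with moves {6, 7}:
g(0) = mex{} = 0
g(1) = mex{} = 0
g(2) = mex{} = 0
g(3) = mex{} = 0
g(4) = mex{} = 0
g(5) = mex{} = 0
g(6) = mex{0} = 1
g(7) = mex{0} = 1
g(8) = mex{0} = 1
g(9) = mex{0} = 1
So g(9) = 1.
The value of a disjunctive sum is the nim-sum of the parts.
Combined value = 12 ⊕ 3 ⊕ 19 ⊕ 1 = 29.

29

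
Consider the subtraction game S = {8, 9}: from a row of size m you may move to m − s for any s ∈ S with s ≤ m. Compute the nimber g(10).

Grundy values for subtraction set {8, 9}:
g(0) = mex{} = 0
g(1) = mex{} = 0
g(2) = mex{} = 0
g(3) = mex{} = 0
g(4) = mex{} = 0
g(5) = mex{} = 0
g(6) = mex{} = 0
g(7) = mex{} = 0
g(8) = mex{0} = 1
g(9) = mex{0} = 1
g(10) = mex{0} = 1
So g(10) = 1.

1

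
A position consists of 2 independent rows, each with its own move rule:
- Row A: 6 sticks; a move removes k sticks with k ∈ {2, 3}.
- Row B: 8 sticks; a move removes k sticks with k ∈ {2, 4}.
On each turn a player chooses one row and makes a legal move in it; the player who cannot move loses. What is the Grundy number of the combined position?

For row A, compute g(0), g(1), … with moves {2, 3}:
g(0) = mex{} = 0
g(1) = mex{} = 0
g(2) = mex{0} = 1
g(3) = mex{0} = 1
g(4) = mex{0,1} = 2
g(5) = mex{1} = 0
g(6) = mex{1,2} = 0
So g(6) = 0.
For row B, compute g(0), g(1), … with moves {2, 4}:
g(0) = mex{} = 0
g(1) = mex{} = 0
g(2) = mex{0} = 1
g(3) = mex{0} = 1
g(4) = mex{0,1} = 2
g(5) = mex{0,1} = 2
g(6) = mex{1,2} = 0
g(7) = mex{1,2} = 0
g(8) = mex{0,2} = 1
So g(8) = 1.
By the Sprague-Grundy theorem, the Grundy value of a sum of independent games is the XOR of the component values.
Combined value = 0 XOR 1 = 1.

1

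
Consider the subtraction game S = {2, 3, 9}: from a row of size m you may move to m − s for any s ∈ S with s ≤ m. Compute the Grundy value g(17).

Grundy values for subtraction set {2, 3, 9}:
k:     0  1  2  3  4  5  6  7  8  9 10 11 12 13 14 15 16 17
g(k):  0  0  1  1  2  0  0  1  1  2  2  0  0  1  1  2  0  0
So g(17) = 0.

0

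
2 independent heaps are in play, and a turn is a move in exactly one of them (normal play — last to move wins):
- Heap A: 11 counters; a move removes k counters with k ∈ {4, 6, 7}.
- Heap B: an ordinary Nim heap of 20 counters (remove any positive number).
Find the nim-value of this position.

For heap A, compute g(0), g(1), … with moves {4, 6, 7}:
g(0) = mex{} = 0
g(1) = mex{} = 0
g(2) = mex{} = 0
g(3) = mex{} = 0
g(4) = mex{0} = 1
g(5) = mex{0} = 1
g(6) = mex{0} = 1
g(7) = mex{0} = 1
g(8) = mex{0,1} = 2
g(9) = mex{0,1} = 2
g(10) = mex{0,1} = 2
g(11) = mex{1} = 0
So g(11) = 0.
Heap B is a plain Nim heap of size 20, so its Grundy value is 20.
The value of a disjunctive sum is the nim-sum of the parts.
Combined value = 0 ⊕ 20 = 20.

20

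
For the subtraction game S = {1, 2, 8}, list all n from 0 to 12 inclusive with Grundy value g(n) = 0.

0, 3, 6, 9, 12

Build the Grundy sequence with g(k) = mex{g(k−s) : s ∈ {1, 2, 8}, s ≤ k}:
k:     0  1  2  3  4  5  6  7  8  9 10 11 12
g(k):  0  1  2  0  1  2  0  1  2  0  1  2  0
The P-positions (g = 0) in 0..12 are 0, 3, 6, 9, 12.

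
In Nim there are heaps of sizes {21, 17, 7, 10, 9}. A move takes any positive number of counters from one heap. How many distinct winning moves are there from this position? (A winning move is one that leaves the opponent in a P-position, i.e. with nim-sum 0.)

0

In binary:
  10101  (21)
  10001  (17)
  00111  (7)
  01010  (10)
  01001  (9)
  -----
  00000  (0)
The nim-sum is already 0, so every move leaves a nonzero nim-sum — there are no winning moves.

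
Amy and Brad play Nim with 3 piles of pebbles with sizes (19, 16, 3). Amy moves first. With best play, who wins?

Brad wins

Bitwise XOR of the heap sizes:
  10011  (19)
  10000  (16)
  00011  (3)
  -----
  00000  (0)
The nim-sum is 0, so this is a P-position: the player to move is in a losing position under optimal play; Amy is about to move from it and so loses — Brad wins.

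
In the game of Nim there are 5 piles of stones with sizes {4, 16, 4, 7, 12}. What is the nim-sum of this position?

27

Nim-sum: 4 XOR 16 XOR 4 XOR 7 XOR 12 = 27.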